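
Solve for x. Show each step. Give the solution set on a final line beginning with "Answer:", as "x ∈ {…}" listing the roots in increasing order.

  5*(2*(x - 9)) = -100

Step 1. [5*(2*(x - 9)) = -100] 5 out front; divide by 5, so div: 2*(x - 9) = -20.
Step 2. [2*(x - 9) = -20] 2·(inner) — divide through by 2 ⇒ div: x - 9 = -10.
Step 3. [x - 9 = -10] peel the -9: add 9 from each side ⇒ sub: x = -1.

Answer: x ∈ {-1}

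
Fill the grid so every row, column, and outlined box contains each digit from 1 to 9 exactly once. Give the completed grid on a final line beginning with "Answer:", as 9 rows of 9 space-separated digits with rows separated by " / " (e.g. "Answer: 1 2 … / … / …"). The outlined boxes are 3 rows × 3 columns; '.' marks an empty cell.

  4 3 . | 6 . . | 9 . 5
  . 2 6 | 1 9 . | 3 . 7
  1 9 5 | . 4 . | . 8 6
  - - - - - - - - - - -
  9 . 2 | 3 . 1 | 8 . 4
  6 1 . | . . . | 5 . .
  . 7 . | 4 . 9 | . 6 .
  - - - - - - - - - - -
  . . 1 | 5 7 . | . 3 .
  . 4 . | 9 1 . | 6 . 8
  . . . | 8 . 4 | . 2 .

Step 1. [r9c7∈{1,7}] r9c7 is the only open cell in col 7 admitting 7, so r9c7=7.
Step 2. [r2c1∈{8}] r2c1's peers cover all but 8. So r2c1=8.
Step 3. [r8c1∈{2,3,5,7}] col 1 places 7 nowhere but r8c1 ⇒ r8c1=7.
Step 4. [r8c6∈{2,3}] r8c6 is the only open cell in row 8 admitting 2 ⇒ r8c6=2.
Step 5. [r1c5∈{2,8}] in row 1, 2 fits only at r1c5 ⇒ r1c5=2.
Step 6. [r8c3∈{3}] r8c3 is down to just 3. So r8c3=3.
Step 7. [r3c4∈{7}] only 7 remains possible at r3c4. So r3c4=7.
Step 8. [r5c9∈{2,3,9}] 3 has one home in row 5: r5c9 ⇒ r5c9=3.
Step 9. [r4c2∈{5}] only 5 remains possible at r4c2, so r4c2=5.
Step 10. [r5c5∈{8}] only 8 remains possible at r5c5 ⇒ r5c5=8.
Step 11. [r7c6∈{6}] nothing but 6 survives at r7c6 ⇒ r7c6=6.
Step 12. [r6c7∈{1,2}] across col 7, 1 lands solely at r6c7. So r6c7=1.
Step 13. [r9c9∈{1,9}] row 9 places 1 nowhere but r9c9 ⇒ r9c9=1.
Step 14. [r4c8∈{7}] r4c8 has the single candidate 7, so r4c8=7.
Step 15. [r1c6∈{8}] only 8 remains possible at r1c6. So r1c6=8.
Step 16. [r2c8∈{4}] r2c8 has the single candidate 4, so r2c8=4.
Step 17. [r6c5∈{5}] only 5 remains possible at r6c5. So r6c5=5.
Step 18. [r9c5∈{3}] nothing but 3 survives at r9c5 ⇒ r9c5=3.
Step 19. [r5c4∈{2}] r5c4 has the single candidate 2. So r5c4=2.
Step 20. [r4c5∈{6}] r4c5 has the single candidate 6, so r4c5=6.
Step 21. [r9c3∈{9}] r9c3 has the single candidate 9 ⇒ r9c3=9.
Step 22. [r1c3∈{7}] r1c3 has the single candidate 7, so r1c3=7.
Step 23. [r5c6∈{7}] nothing but 7 survives at r5c6, so r5c6=7.
Step 24. [r3c7∈{2}] only 2 remains possible at r3c7, so r3c7=2.
Step 25. [r1c8∈{1}] r1c8 is down to just 1 ⇒ r1c8=1.
Step 26. [r5c3∈{4}] nothing but 4 survives at r5c3, so r5c3=4.
Step 27. [r6c9∈{2}] nothing but 2 survives at r6c9 ⇒ r6c9=2.
Step 28. [r9c1∈{5}] r9c1 is down to just 5. So r9c1=5.
Step 29. [r6c3∈{8}] r6c3's peers cover all but 8, so r6c3=8.
Step 30. [r6c1∈{3}] r6c1's peers cover all but 3 ⇒ r6c1=3.
Step 31. [r7c7∈{4}] r7c7 has the single candidate 4, so r7c7=4.
Step 32. [r8c8∈{5}] r8c8 has the single candidate 5 ⇒ r8c8=5.
Step 33. [r9c2∈{6}] r9c2 has the single candidate 6. So r9c2=6.
Step 34. [r7c1∈{2}] r7c1 has the single candidate 2 ⇒ r7c1=2.
Step 35. [r3c6∈{3}] only 3 remains possible at r3c6 ⇒ r3c6=3.
Step 36. [r7c9∈{9}] nothing but 9 survives at r7c9. So r7c9=9.
Step 37. [r2c6∈{5}] nothing but 5 survives at r2c6 ⇒ r2c6=5.
Step 38. [r5c8∈{9}] nothing but 9 survives at r5c8 ⇒ r5c8=9.
Step 39. [r7c2∈{8}] r7c2 is down to just 8, so r7c2=8.

Answer: 4 3 7 6 2 8 9 1 5 / 8 2 6 1 9 5 3 4 7 / 1 9 5 7 4 3 2 8 6 / 9 5 2 3 6 1 8 7 4 / 6 1 4 2 8 7 5 9 3 / 3 7 8 4 5 9 1 6 2 / 2 8 1 5 7 6 4 3 9 / 7 4 3 9 1 2 6 5 8 / 5 6 9 8 3 4 7 2 1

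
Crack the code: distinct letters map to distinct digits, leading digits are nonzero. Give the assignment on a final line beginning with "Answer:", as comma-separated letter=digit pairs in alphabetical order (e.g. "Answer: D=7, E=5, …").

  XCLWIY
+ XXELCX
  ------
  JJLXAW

Step 1. [col 1: Y + X ≡ W (mod 10)] no forcing yet in column 1 (carry-in 0); X=3 is free and consistent — try it, so X=3.
Step 2. [col 1: Y + X ≡ W (mod 10)] no forcing yet in column 1 (carry-in 0); Y=4 is free and consistent — try it. So Y=4.
Step 3. [col 1: Y + X ≡ W (mod 10)] column 1 reads Y+X+carry(0)=W with Y=4, X=3; with digits 3,4 already taken and all letters distinct, the only value for W is 7. So W=7.
Step 4. [col 2: I + C ≡ A (mod 10)] several values work for I in column 2 (I + C ≡ A (mod 10), carry-in 0); try I=8, so I=8.
Step 5. [col 2: I + C ≡ A (mod 10)] C=2 is one option consistent with column 2 (I + C ≡ A (mod 10), carry-in 0) — take it, so C=2.
Step 6. [col 2: I + C ≡ A (mod 10)] from column 2 (I=8, C=2, carry-in 0, digits 2,3,4,7,8 already taken and all letters distinct): A must equal 0 ⇒ A=0.
Step 7. [col 3: W + L ≡ X (mod 10)] in column 3 we have W+L≡X with carry-in 1; given W=7, X=3 and digits 0,2,3,4,7,8 already taken and all letters distinct, that pins L to 5. So L=5.
Step 8. [col 4: L + E ≡ L (mod 10)] in column 4 we have L+E≡L with carry-in 1; given L=5 and digits 0,2,3,4,5,7,8 already taken and all letters distinct, that pins E to 9. So E=9.
Step 9. [col 5: C + X ≡ J (mod 10)] column 5 reads C+X+carry(1)=J with C=2, X=3; with digits 0,2,3,4,5,7,8,9 already taken and all letters distinct, the only value for J is 6. So J=6.

Answer: A=0, C=2, E=9, I=8, J=6, L=5, W=7, X=3, Y=4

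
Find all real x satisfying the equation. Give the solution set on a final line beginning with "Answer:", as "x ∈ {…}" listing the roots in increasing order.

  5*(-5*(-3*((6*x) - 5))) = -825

Step 1. [5*(-5*(-3*((6*x) - 5))) = -825] leading coefficient 5: divide by 5, so div: -5*(-3*((6*x) - 5)) = -165.
Step 2. [-5*(-3*((6*x) - 5)) = -165] LHS = -5·(…); ÷-5 both sides, so div: -3*((6*x) - 5) = 33.
Step 3. [-3*((6*x) - 5) = 33] -3 out front; divide by -3. So div: (6*x) - 5 = -11.
Step 4. [(6*x) - 5 = -11] peel the -5: add 5 from each side. So sub: 6*x = -6.
Step 5. [6*x = -6] 6 out front; divide by 6, so div: x = -1.

Answer: x ∈ {-1}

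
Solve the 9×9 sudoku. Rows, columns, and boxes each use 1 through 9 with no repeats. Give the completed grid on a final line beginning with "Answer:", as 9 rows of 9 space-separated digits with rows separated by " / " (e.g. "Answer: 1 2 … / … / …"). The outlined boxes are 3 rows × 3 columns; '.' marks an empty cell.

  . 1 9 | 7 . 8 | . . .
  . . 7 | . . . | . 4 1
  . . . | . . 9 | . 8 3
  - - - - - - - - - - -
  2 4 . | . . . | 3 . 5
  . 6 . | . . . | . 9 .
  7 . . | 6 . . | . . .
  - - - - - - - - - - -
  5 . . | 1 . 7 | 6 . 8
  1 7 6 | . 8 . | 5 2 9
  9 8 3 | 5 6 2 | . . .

Step 1. [r6c8∈{1}] only 1 remains possible at r6c8, so r6c8=1.
Step 2. [r1c7∈{2}] r1c7 has the single candidate 2, so r1c7=2.
Step 3. [r3c5∈{1,2,4,5}] across row 3, 1 lands solely at r3c5, so r3c5=1.
Step 4. [r7c5∈{3,4,9}] 9 has one home in row 7: r7c5. So r7c5=9.
Step 5. [r9c8∈{7}] nothing but 7 survives at r9c8, so r9c8=7.
Step 6. [r5c9∈{2,4,7}] r5c9 is the only open cell in col 9 admitting 7. So r5c9=7.
Step 7. [r7c2∈{2}] only 2 remains possible at r7c2 ⇒ r7c2=2.
Step 8. [r3c2∈{5}] r3c2 has the single candidate 5. So r3c2=5.
Step 9. [r2c2∈{3}] only 3 remains possible at r2c2, so r2c2=3.
Step 10. [r1c5∈{3,4,5}] across row 1, 3 lands solely at r1c5 ⇒ r1c5=3.
Step 11. [r3c4∈{2,4}] across box 2, 4 lands solely at r3c4 ⇒ r3c4=4.
Step 12. [r6c6∈{3,4,5}] in row 6, 3 fits only at r6c6. So r6c6=3.
Step 13. [r3c1∈{6}] r3c1 has the single candidate 6, so r3c1=6.
Step 14. [r2c4∈{2}] only 2 remains possible at r2c4 ⇒ r2c4=2.
Step 15. [r5c4∈{8}] nothing but 8 survives at r5c4 ⇒ r5c4=8.
Step 16. [r5c7∈{4}] nothing but 4 survives at r5c7, so r5c7=4.
Step 17. [r2c5∈{5}] r2c5 has the single candidate 5, so r2c5=5.
Step 18. [r5c6∈{1,5}] 5 has one home in col 6: r5c6. So r5c6=5.
Step 19. [r4c3∈{1,8}] 8 has one home in row 4: r4c3, so r4c3=8.
Step 20. [r6c5∈{2,4}] row 6 places 4 nowhere but r6c5. So r6c5=4.
Step 21. [r1c9∈{6}] r1c9 is down to just 6 ⇒ r1c9=6.
Step 22. [r8c4∈{3}] r8c4 has the single candidate 3 ⇒ r8c4=3.
Step 23. [r6c9∈{2}] r6c9 has the single candidate 2 ⇒ r6c9=2.
Step 24. [r8c6∈{4}] r8c6 has the single candidate 4, so r8c6=4.
Step 25. [r4c6∈{1}] r4c6 has the single candidate 1, so r4c6=1.
Step 26. [r3c7∈{7}] only 7 remains possible at r3c7 ⇒ r3c7=7.
Step 27. [r1c1∈{4}] nothing but 4 survives at r1c1, so r1c1=4.
Step 28. [r9c9∈{4}] only 4 remains possible at r9c9. So r9c9=4.
Step 29. [r6c3∈{5}] nothing but 5 survives at r6c3, so r6c3=5.
Step 30. [r2c1∈{8}] r2c1's peers cover all but 8 ⇒ r2c1=8.
Step 31. [r4c8∈{6}] only 6 remains possible at r4c8. So r4c8=6.
Step 32. [r5c3∈{1}] r5c3's peers cover all but 1 ⇒ r5c3=1.
Step 33. [r9c7∈{1}] nothing but 1 survives at r9c7. So r9c7=1.
Step 34. [r4c5∈{7}] r4c5 is down to just 7. So r4c5=7.
Step 35. [r5c1∈{3}] only 3 remains possible at r5c1. So r5c1=3.
Step 36. [r1c8∈{5}] r1c8's peers cover all but 5. So r1c8=5.
Step 37. [r6c7∈{8}] r6c7 is down to just 8, so r6c7=8.
Step 38. [r5c5∈{2}] r5c5 has the single candidate 2. So r5c5=2.
Step 39. [r7c8∈{3}] r7c8's peers cover all but 3, so r7c8=3.
Step 40. [r6c2∈{9}] r6c2 is down to just 9. So r6c2=9.
Step 41. [r3c3∈{2}] r3c3 is down to just 2, so r3c3=2.
Step 42. [r2c6∈{6}] r2c6 has the single candidate 6. So r2c6=6.
Step 43. [r2c7∈{9}] nothing but 9 survives at r2c7, so r2c7=9.
Step 44. [r4c4∈{9}] nothing but 9 survives at r4c4. So r4c4=9.
Step 45. [r7c3∈{4}] r7c3 is down to just 4, so r7c3=4.

Answer: 4 1 9 7 3 8 2 5 6 / 8 3 7 2 5 6 9 4 1 / 6 5 2 4 1 9 7 8 3 / 2 4 8 9 7 1 3 6 5 / 3 6 1 8 2 5 4 9 7 / 7 9 5 6 4 3 8 1 2 / 5 2 4 1 9 7 6 3 8 / 1 7 6 3 8 4 5 2 9 / 9 8 3 5 6 2 1 7 4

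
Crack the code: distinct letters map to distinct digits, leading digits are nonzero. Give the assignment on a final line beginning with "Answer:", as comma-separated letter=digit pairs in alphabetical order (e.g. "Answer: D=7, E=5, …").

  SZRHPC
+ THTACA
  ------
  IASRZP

Step 1. [col 1: C + A ≡ P (mod 10)] no forcing yet in column 1 (carry-in 0); C=3 is free and consistent — try it ⇒ C=3.
Step 2. [col 1: C + A ≡ P (mod 10)] P=5 is one option consistent with column 1 (C + A ≡ P (mod 10), carry-in 0) — take it. So P=5.
Step 3. [col 1: C + A ≡ P (mod 10)] from column 1 (C=3, P=5, carry-in 0, digits 3,5 already taken and all letters distinct): A must equal 2 ⇒ A=2.
Step 4. [col 2: P + C ≡ Z (mod 10)] column 2: given P=5, C=3, carry-in 0, and digits 2,3,5 already taken and all letters distinct, P+C≡Z (mod 10) forces Z=8. So Z=8.
Step 5. [col 3: H + A ≡ R (mod 10)] column 3 (H + A ≡ R (mod 10), carry-in 0) doesn't pin R yet; pick R=6 and continue, so R=6.
Step 6. [col 3: H + A ≡ R (mod 10)] in column 3 we have H+A≡R with carry-in 0; given A=2, R=6 and digits 2,3,5,6,8 already taken and all letters distinct, that pins H to 4 ⇒ H=4.
Step 7. [col 4: R + T ≡ S (mod 10)] in column 4 we have R+T≡S with carry-in 0; given R=6 and digits 2,3,4,5,6,8 already taken and all letters distinct, that pins T to 1. So T=1.
Step 8. [col 4: R + T ≡ S (mod 10)] column 4: given R=6, T=1, carry-in 0, and digits 1,2,3,4,5,6,8 already taken and all letters distinct, R+T≡S (mod 10) forces S=7. So S=7.
Step 9. [col 6: S + T ≡ I (mod 10)] column 6: given S=7, T=1, carry-in 1, and digits 1,2,3,4,5,6,7,8 already taken and all letters distinct, S+T≡I (mod 10) forces I=9. So I=9.

Answer: A=2, C=3, H=4, I=9, P=5, R=6, S=7, T=1, Z=8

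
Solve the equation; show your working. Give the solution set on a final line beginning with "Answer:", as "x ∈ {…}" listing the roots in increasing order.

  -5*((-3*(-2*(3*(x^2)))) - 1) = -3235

Step 1. [-5*((-3*(-2*(3*(x^2)))) - 1) = -3235] -5 out front; divide by -5. So div: (-3*(-2*(3*(x^2)))) - 1 = 647.
Step 2. [(-3*(-2*(3*(x^2)))) - 1 = 647] -1 is outermost — add 1 both sides. So sub: -3*(-2*(3*(x^2))) = 648.
Step 3. [-3*(-2*(3*(x^2))) = 648] LHS = -3·(…); ÷-3 both sides. So div: -2*(3*(x^2)) = -216.
Step 4. [-2*(3*(x^2)) = -216] divide by the outer -2, so div: 3*(x^2) = 108.
Step 5. [3*(x^2) = 108] leading coefficient 3: divide by 3 ⇒ div: x^2 = 36.
Step 6. [x^2 = 36] 36 ≥ 0, LHS is (·)² — take ±√. So sqrt: x = 6 or -6.

Answer: x ∈ {-6, 6}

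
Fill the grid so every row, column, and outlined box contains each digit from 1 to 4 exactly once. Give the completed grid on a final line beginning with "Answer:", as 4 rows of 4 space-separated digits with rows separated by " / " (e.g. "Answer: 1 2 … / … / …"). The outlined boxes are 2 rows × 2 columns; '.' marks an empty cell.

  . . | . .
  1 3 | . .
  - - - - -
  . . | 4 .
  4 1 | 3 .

Step 1. [r1c1∈{2}] r1c1 has the single candidate 2. So r1c1=2.
Step 2. [r1c4∈{1,3,4}] 3 has one home in row 1: r1c4 ⇒ r1c4=3.
Step 3. [r4c4∈{2}] r4c4 has the single candidate 2. So r4c4=2.
Step 4. [r3c2∈{2}] r3c2 has the single candidate 2 ⇒ r3c2=2.
Step 5. [r1c2∈{4}] nothing but 4 survives at r1c2, so r1c2=4.
Step 6. [r3c1∈{3}] r3c1 is down to just 3 ⇒ r3c1=3.
Step 7. [r2c4∈{4}] r2c4's peers cover all but 4. So r2c4=4.
Step 8. [r2c3∈{2}] r2c3 has the single candidate 2, so r2c3=2.
Step 9. [r3c4∈{1}] r3c4's peers cover all but 1, so r3c4=1.
Step 10. [r1c3∈{1}] r1c3 is down to just 1 ⇒ r1c3=1.

Answer: 2 4 1 3 / 1 3 2 4 / 3 2 4 1 / 4 1 3 2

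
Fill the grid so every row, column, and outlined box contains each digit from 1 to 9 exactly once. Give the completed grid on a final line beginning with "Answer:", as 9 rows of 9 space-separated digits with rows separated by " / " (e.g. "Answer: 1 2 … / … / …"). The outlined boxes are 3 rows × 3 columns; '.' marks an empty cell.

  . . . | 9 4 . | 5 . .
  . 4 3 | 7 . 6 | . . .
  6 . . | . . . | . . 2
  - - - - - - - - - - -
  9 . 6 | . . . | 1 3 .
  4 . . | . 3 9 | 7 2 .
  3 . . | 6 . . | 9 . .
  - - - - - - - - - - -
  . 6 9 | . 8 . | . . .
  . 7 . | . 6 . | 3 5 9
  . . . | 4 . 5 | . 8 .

Step 1. [r6c3∈{1,2,5,7,8}] in box 4, 7 fits only at r6c3. So r6c3=7.
Step 2. [r3c8∈{1,4,7,9}] row 3 places 7 nowhere but r3c8, so r3c8=7.
Step 3. [r5c9∈{5,6,8}] across row 5, 6 lands solely at r5c9 ⇒ r5c9=6.
Step 4. [r6c8∈{4}] only 4 remains possible at r6c8, so r6c8=4.
Step 5. [r7c8∈{1}] r7c8 is down to just 1, so r7c8=1.
Step 6. [r2c7∈{8}] only 8 remains possible at r2c7 ⇒ r2c7=8.
Step 7. [r8c3∈{1,2,4,8}] r8c3 is the only open cell in row 8 admitting 4 ⇒ r8c3=4.
Step 8. [r3c2∈{1,5,8,9}] across row 3, 9 lands solely at r3c2, so r3c2=9.
Step 9. [r4c6∈{2,4,7,8}] row 4 places 4 nowhere but r4c6 ⇒ r4c6=4.
Step 10. [r7c6∈{2,3,7}] 7 has one home in col 6: r7c6 ⇒ r7c6=7.
Step 11. [r1c1∈{1,2,7,8}] row 1 places 7 nowhere but r1c1 ⇒ r1c1=7.
Step 12. [r2c9∈{1}] nothing but 1 survives at r2c9. So r2c9=1.
Step 13. [r9c5∈{1,2,9}] r9c5 is the only open cell in row 9 admitting 9. So r9c5=9.
Step 14. [r9c2∈{1,2,3}] r9c2 is the only open cell in row 9 admitting 3, so r9c2=3.
Step 15. [r8c1∈{1,2,8}] in row 8, 8 fits only at r8c1, so r8c1=8.
Step 16. [r7c4∈{2,3}] r7c4 is the only open cell in row 7 admitting 3, so r7c4=3.
Step 17. [r3c6∈{1,3,8}] r3c6 is the only open cell in row 3 admitting 3 ⇒ r3c6=3.
Step 18. [r7c1∈{2,5}] row 7 places 5 nowhere but r7c1 ⇒ r7c1=5.
Step 19. [r3c3∈{1,5,8}] r3c3 is the only open cell in box 1 admitting 5 ⇒ r3c3=5.
Step 20. [r2c1∈{2}] r2c1 is down to just 2 ⇒ r2c1=2.
Step 21. [r1c6∈{1,2,8}] across row 1, 2 lands solely at r1c6 ⇒ r1c6=2.
Step 22. [r6c6∈{1,8}] 8 has one home in col 6: r6c6, so r6c6=8.
Step 23. [r6c9∈{5}] nothing but 5 survives at r6c9. So r6c9=5.
Step 24. [r9c3∈{1,2}] r9c3 is the only open cell in col 3 admitting 2. So r9c3=2.
Step 25. [r8c4∈{1,2}] r8c4 is the only open cell in row 8 admitting 2. So r8c4=2.
Step 26. [r4c4∈{5}] nothing but 5 survives at r4c4 ⇒ r4c4=5.
Step 27. [r5c4∈{1}] r5c4 has the single candidate 1 ⇒ r5c4=1.
Step 28. [r5c3∈{8}] r5c3 has the single candidate 8, so r5c3=8.
Step 29. [r6c5∈{2}] r6c5 has the single candidate 2. So r6c5=2.
Step 30. [r3c7∈{4}] r3c7 is down to just 4 ⇒ r3c7=4.
Step 31. [r1c2∈{1,8}] in row 1, 8 fits only at r1c2, so r1c2=8.
Step 32. [r2c5∈{5}] nothing but 5 survives at r2c5, so r2c5=5.
Step 33. [r4c9∈{8}] r4c9's peers cover all but 8. So r4c9=8.
Step 34. [r9c1∈{1}] r9c1 is down to just 1, so r9c1=1.
Step 35. [r6c2∈{1}] r6c2 has the single candidate 1, so r6c2=1.
Step 36. [r1c8∈{6}] r1c8's peers cover all but 6 ⇒ r1c8=6.
Step 37. [r9c7∈{6}] nothing but 6 survives at r9c7 ⇒ r9c7=6.
Step 38. [r1c3∈{1}] only 1 remains possible at r1c3, so r1c3=1.
Step 39. [r3c5∈{1}] r3c5 is down to just 1. So r3c5=1.
Step 40. [r7c9∈{4}] r7c9 is down to just 4, so r7c9=4.
Step 41. [r9c9∈{7}] only 7 remains possible at r9c9 ⇒ r9c9=7.
Step 42. [r1c9∈{3}] only 3 remains possible at r1c9. So r1c9=3.
Step 43. [r4c5∈{7}] r4c5's peers cover all but 7. So r4c5=7.
Step 44. [r2c8∈{9}] only 9 remains possible at r2c8, so r2c8=9.
Step 45. [r4c2∈{2}] r4c2 has the single candidate 2 ⇒ r4c2=2.
Step 46. [r7c7∈{2}] r7c7 is down to just 2 ⇒ r7c7=2.
Step 47. [r5c2∈{5}] nothing but 5 survives at r5c2, so r5c2=5.
Step 48. [r8c6∈{1}] r8c6's peers cover all but 1, so r8c6=1.
Step 49. [r3c4∈{8}] r3c4's peers cover all but 8 ⇒ r3c4=8.

Answer: 7 8 1 9 4 2 5 6 3 / 2 4 3 7 5 6 8 9 1 / 6 9 5 8 1 3 4 7 2 / 9 2 6 5 7 4 1 3 8 / 4 5 8 1 3 9 7 2 6 / 3 1 7 6 2 8 9 4 5 / 5 6 9 3 8 7 2 1 4 / 8 7 4 2 6 1 3 5 9 / 1 3 2 4 9 5 6 8 7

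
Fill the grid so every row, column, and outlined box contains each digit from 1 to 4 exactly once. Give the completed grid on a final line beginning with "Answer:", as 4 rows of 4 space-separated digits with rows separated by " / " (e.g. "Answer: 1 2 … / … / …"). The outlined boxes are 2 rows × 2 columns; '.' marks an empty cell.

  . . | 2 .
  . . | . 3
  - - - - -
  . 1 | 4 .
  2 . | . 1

Step 1. [r1c1∈{1,3,4}] r1c1 is the only open cell in row 1 admitting 1 ⇒ r1c1=1.
Step 2. [r4c2∈{3,4}] r4c2 is the only open cell in row 4 admitting 4, so r4c2=4.
Step 3. [r2c3∈{1}] only 1 remains possible at r2c3. So r2c3=1.
Step 4. [r1c4∈{4}] only 4 remains possible at r1c4. So r1c4=4.
Step 5. [r1c2∈{3}] r1c2 has the single candidate 3 ⇒ r1c2=3.
Step 6. [r2c2∈{2}] r2c2 has the single candidate 2 ⇒ r2c2=2.
Step 7. [r3c4∈{2}] only 2 remains possible at r3c4 ⇒ r3c4=2.
Step 8. [r2c1∈{4}] only 4 remains possible at r2c1 ⇒ r2c1=4.
Step 9. [r3c1∈{3}] r3c1 is down to just 3 ⇒ r3c1=3.
Step 10. [r4c3∈{3}] nothing but 3 survives at r4c3, so r4c3=3.

Answer: 1 3 2 4 / 4 2 1 3 / 3 1 4 2 / 2 4 3 1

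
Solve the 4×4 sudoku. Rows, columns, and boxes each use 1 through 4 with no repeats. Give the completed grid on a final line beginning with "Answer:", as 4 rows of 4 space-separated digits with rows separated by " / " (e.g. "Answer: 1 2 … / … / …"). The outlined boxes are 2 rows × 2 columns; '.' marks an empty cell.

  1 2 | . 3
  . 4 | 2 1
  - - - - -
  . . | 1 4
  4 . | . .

Step 1. [r3c2∈{3}] nothing but 3 survives at r3c2, so r3c2=3.
Step 2. [r3c1∈{2}] r3c1 is down to just 2, so r3c1=2.
Step 3. [r2c1∈{3}] r2c1 is down to just 3. So r2c1=3.
Step 4. [r4c4∈{2}] r4c4's peers cover all but 2. So r4c4=2.
Step 5. [r1c3∈{4}] r1c3 has the single candidate 4 ⇒ r1c3=4.
Step 6. [r4c3∈{3}] r4c3's peers cover all but 3. So r4c3=3.
Step 7. [r4c2∈{1}] nothing but 1 survives at r4c2 ⇒ r4c2=1.

Answer: 1 2 4 3 / 3 4 2 1 / 2 3 1 4 / 4 1 3 2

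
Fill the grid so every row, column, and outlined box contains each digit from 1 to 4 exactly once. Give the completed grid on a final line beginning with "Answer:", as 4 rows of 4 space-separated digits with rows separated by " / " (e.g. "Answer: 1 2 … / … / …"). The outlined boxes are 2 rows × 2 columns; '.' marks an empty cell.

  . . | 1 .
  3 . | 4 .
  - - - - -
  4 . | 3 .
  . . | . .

Step 1. [r2c4∈{2}] r2c4's peers cover all but 2, so r2c4=2.
Step 2. [r3c2∈{1,2}] in row 3, 2 fits only at r3c2, so r3c2=2.
Step 3. [r4c1∈{1}] r4c1 is down to just 1. So r4c1=1.
Step 4. [r4c3∈{2}] r4c3 has the single candidate 2 ⇒ r4c3=2.
Step 5. [r4c2∈{3}] r4c2 has the single candidate 3, so r4c2=3.
Step 6. [r3c4∈{1}] nothing but 1 survives at r3c4 ⇒ r3c4=1.
Step 7. [r2c2∈{1}] r2c2 is down to just 1, so r2c2=1.
Step 8. [r1c2∈{4}] only 4 remains possible at r1c2 ⇒ r1c2=4.
Step 9. [r1c4∈{3}] r1c4 has the single candidate 3, so r1c4=3.
Step 10. [r1c1∈{2}] only 2 remains possible at r1c1. So r1c1=2.
Step 11. [r4c4∈{4}] r4c4 is down to just 4 ⇒ r4c4=4.

Answer: 2 4 1 3 / 3 1 4 2 / 4 2 3 1 / 1 3 2 4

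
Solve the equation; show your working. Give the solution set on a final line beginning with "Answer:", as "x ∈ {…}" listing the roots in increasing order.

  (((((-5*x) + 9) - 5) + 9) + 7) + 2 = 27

Step 1. [(((((-5*x) + 9) - 5) + 9) + 7) + 2 = 27] +2 is outermost — subtract 2 both sides ⇒ sub: ((((-5*x) + 9) - 5) + 9) + 7 = 25.
Step 2. [((((-5*x) + 9) - 5) + 9) + 7 = 25] +7 is outermost — subtract 7 both sides. So sub: (((-5*x) + 9) - 5) + 9 = 18.
Step 3. [(((-5*x) + 9) - 5) + 9 = 18] subtract 9: x sits inside (… + 9). So sub: ((-5*x) + 9) - 5 = 9.
Step 4. [((-5*x) + 9) - 5 = 9] -5 is outermost — add 5 both sides ⇒ sub: (-5*x) + 9 = 14.
Step 5. [(-5*x) + 9 = 14] peel the +9: subtract 9 from each side. So sub: -5*x = 5.
Step 6. [-5*x = 5] -5·(inner) — divide through by -5 ⇒ div: x = -1.

Answer: x ∈ {-1}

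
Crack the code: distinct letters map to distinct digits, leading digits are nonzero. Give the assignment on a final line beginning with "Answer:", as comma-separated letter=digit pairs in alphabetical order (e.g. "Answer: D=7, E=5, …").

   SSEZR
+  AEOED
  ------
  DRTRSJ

Step 1. [col 1: R + D ≡ J (mod 10)] no forcing yet in column 1 (carry-in 0); D=1 is free and consistent — try it. So D=1.
Step 2. [col 1: R + D ≡ J (mod 10)] no forcing yet in column 1 (carry-in 0); R=2 is free and consistent — try it. So R=2.
Step 3. [col 1: R + D ≡ J (mod 10)] in column 1 we have R+D≡J with carry-in 0; given R=2, D=1 and digits 1,2 already taken and all letters distinct, that pins J to 3, so J=3.
Step 4. [col 2: Z + E ≡ S (mod 10)] several values work for Z in column 2 (Z + E ≡ S (mod 10), carry-in 0); try Z=9, so Z=9.
Step 5. [col 2: Z + E ≡ S (mod 10)] S=4 is one option consistent with column 2 (Z + E ≡ S (mod 10), carry-in 0) — take it ⇒ S=4.
Step 6. [col 2: Z + E ≡ S (mod 10)] column 2 reads Z+E+carry(0)=S with Z=9, S=4; with digits 1,2,3,4,9 already taken and all letters distinct, the only value for E is 5. So E=5.
Step 7. [col 3: E + O ≡ R (mod 10)] from column 3 (E=5, R=2, carry-in 1, digits 1,2,3,4,5,9 already taken and all letters distinct): O must equal 6 ⇒ O=6.
Step 8. [col 4: S + E ≡ T (mod 10)] from column 4 (S=4, E=5, carry-in 1, digits 1,2,3,4,5,6,9 already taken and all letters distinct): T must equal 0, so T=0.
Step 9. [col 5: S + A ≡ R (mod 10)] from column 5 (S=4, R=2, carry-in 1, digits 0,1,2,3,4,5,6,9 already taken and all letters distinct): A must equal 7 ⇒ A=7.

Answer: A=7, D=1, E=5, J=3, O=6, R=2, S=4, T=0, Z=9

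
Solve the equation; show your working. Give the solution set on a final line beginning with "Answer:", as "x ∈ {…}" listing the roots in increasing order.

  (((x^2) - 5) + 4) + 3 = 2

Step 1. [(((x^2) - 5) + 4) + 3 = 2] +3 is outermost — subtract 3 both sides ⇒ sub: ((x^2) - 5) + 4 = -1.
Step 2. [((x^2) - 5) + 4 = -1] the outer +4 inverts by subtracting 4. So sub: (x^2) - 5 = -5.
Step 3. [(x^2) - 5 = -5] the outer -5 inverts by adding 5. So sub: x^2 = 0.
Step 4. [x^2 = 0] LHS squared, RHS 0 ≥ 0: apply √ (±) ⇒ sqrt: x = 0.

Answer: x ∈ {0}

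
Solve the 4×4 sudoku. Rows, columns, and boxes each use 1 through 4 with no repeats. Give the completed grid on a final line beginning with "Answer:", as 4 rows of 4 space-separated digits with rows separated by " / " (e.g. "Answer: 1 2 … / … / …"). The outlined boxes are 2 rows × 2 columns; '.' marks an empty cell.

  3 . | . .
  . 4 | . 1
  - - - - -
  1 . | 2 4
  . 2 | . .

Step 1. [r4c3∈{1,3}] r4c3 is the only open cell in row 4 admitting 1, so r4c3=1.
Step 2. [r4c1∈{4}] r4c1 is down to just 4 ⇒ r4c1=4.
Step 3. [r1c2∈{1}] nothing but 1 survives at r1c2 ⇒ r1c2=1.
Step 4. [r4c4∈{3}] r4c4 is down to just 3, so r4c4=3.
Step 5. [r2c1∈{2}] only 2 remains possible at r2c1. So r2c1=2.
Step 6. [r1c4∈{2}] r1c4 is down to just 2, so r1c4=2.
Step 7. [r2c3∈{3}] nothing but 3 survives at r2c3, so r2c3=3.
Step 8. [r3c2∈{3}] nothing but 3 survives at r3c2 ⇒ r3c2=3.
Step 9. [r1c3∈{4}] r1c3's peers cover all but 4. So r1c3=4.

Answer: 3 1 4 2 / 2 4 3 1 / 1 3 2 4 / 4 2 1 3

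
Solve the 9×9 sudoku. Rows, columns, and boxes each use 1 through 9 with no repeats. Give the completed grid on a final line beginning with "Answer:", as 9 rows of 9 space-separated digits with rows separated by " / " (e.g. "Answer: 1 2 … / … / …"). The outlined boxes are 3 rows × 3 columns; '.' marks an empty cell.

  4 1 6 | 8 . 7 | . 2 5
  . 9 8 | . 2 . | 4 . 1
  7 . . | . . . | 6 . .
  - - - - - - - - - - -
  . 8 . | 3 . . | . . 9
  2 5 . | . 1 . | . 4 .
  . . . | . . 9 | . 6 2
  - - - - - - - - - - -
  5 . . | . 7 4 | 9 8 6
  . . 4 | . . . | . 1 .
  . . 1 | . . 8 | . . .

Step 1. [r1c7∈{3}] r1c7 has the single candidate 3 ⇒ r1c7=3.
Step 2. [r9c8∈{3,5,7}] in col 8, 3 fits only at r9c8, so r9c8=3.
Step 3. [r8c9∈{7}] r8c9 has the single candidate 7, so r8c9=7.
Step 4. [r4c3∈{7}] nothing but 7 survives at r4c3. So r4c3=7.
Step 5. [r3c3∈{2,3,5}] r3c3 is the only open cell in col 3 admitting 5 ⇒ r3c3=5.
Step 6. [r4c5∈{4,5,6}] in row 4, 4 fits only at r4c5, so r4c5=4.
Step 7. [r7c3∈{2,3}] col 3 places 2 nowhere but r7c3 ⇒ r7c3=2.
Step 8. [r1c5∈{9}] r1c5 has the single candidate 9 ⇒ r1c5=9.
Step 9. [r3c5∈{3}] r3c5 has the single candidate 3, so r3c5=3.
Step 10. [r8c6∈{2,3,5,6}] across col 6, 3 lands solely at r8c6 ⇒ r8c6=3.
Step 11. [r8c2∈{6}] r8c2 is down to just 6. So r8c2=6.
Step 12. [r8c5∈{5}] r8c5 is down to just 5. So r8c5=5.
Step 13. [r4c8∈{5}] r4c8 has the single candidate 5 ⇒ r4c8=5.
Step 14. [r5c6∈{6}] r5c6 has the single candidate 6, so r5c6=6.
Step 15. [r6c3∈{3}] r6c3 has the single candidate 3, so r6c3=3.
Step 16. [r9c1∈{9}] r9c1 is down to just 9 ⇒ r9c1=9.
Step 17. [r4c7∈{1}] r4c7 has the single candidate 1. So r4c7=1.
Step 18. [r6c4∈{5,7}] in row 6, 5 fits only at r6c4. So r6c4=5.
Step 19. [r6c7∈{7,8}] 7 has one home in row 6: r6c7. So r6c7=7.
Step 20. [r8c7∈{2}] r8c7 is down to just 2 ⇒ r8c7=2.
Step 21. [r9c4∈{2,6}] across row 9, 2 lands solely at r9c4 ⇒ r9c4=2.
Step 22. [r7c4∈{1}] r7c4's peers cover all but 1 ⇒ r7c4=1.
Step 23. [r3c9∈{8}] only 8 remains possible at r3c9 ⇒ r3c9=8.
Step 24. [r7c2∈{3}] r7c2 has the single candidate 3, so r7c2=3.
Step 25. [r9c5∈{6}] nothing but 6 survives at r9c5 ⇒ r9c5=6.
Step 26. [r3c2∈{2}] r3c2's peers cover all but 2 ⇒ r3c2=2.
Step 27. [r3c8∈{9}] only 9 remains possible at r3c8, so r3c8=9.
Step 28. [r6c5∈{8}] r6c5 is down to just 8, so r6c5=8.
Step 29. [r2c4∈{6}] r2c4 has the single candidate 6, so r2c4=6.
Step 30. [r4c1∈{6}] only 6 remains possible at r4c1. So r4c1=6.
Step 31. [r5c9∈{3}] r5c9 is down to just 3, so r5c9=3.
Step 32. [r5c3∈{9}] r5c3's peers cover all but 9. So r5c3=9.
Step 33. [r9c9∈{4}] r9c9's peers cover all but 4, so r9c9=4.
Step 34. [r8c1∈{8}] only 8 remains possible at r8c1 ⇒ r8c1=8.
Step 35. [r2c1∈{3}] r2c1's peers cover all but 3. So r2c1=3.
Step 36. [r5c4∈{7}] r5c4 has the single candidate 7. So r5c4=7.
Step 37. [r2c6∈{5}] r2c6 has the single candidate 5 ⇒ r2c6=5.
Step 38. [r6c2∈{4}] nothing but 4 survives at r6c2 ⇒ r6c2=4.
Step 39. [r9c2∈{7}] only 7 remains possible at r9c2, so r9c2=7.
Step 40. [r6c1∈{1}] r6c1 is down to just 1 ⇒ r6c1=1.
Step 41. [r5c7∈{8}] r5c7 is down to just 8, so r5c7=8.
Step 42. [r9c7∈{5}] r9c7's peers cover all but 5, so r9c7=5.
Step 43. [r2c8∈{7}] r2c8's peers cover all but 7 ⇒ r2c8=7.
Step 44. [r3c4∈{4}] r3c4 has the single candidate 4. So r3c4=4.
Step 45. [r3c6∈{1}] nothing but 1 survives at r3c6. So r3c6=1.
Step 46. [r8c4∈{9}] only 9 remains possible at r8c4. So r8c4=9.
Step 47. [r4c6∈{2}] r4c6's peers cover all but 2 ⇒ r4c6=2.

Answer: 4 1 6 8 9 7 3 2 5 / 3 9 8 6 2 5 4 7 1 / 7 2 5 4 3 1 6 9 8 / 6 8 7 3 4 2 1 5 9 / 2 5 9 7 1 6 8 4 3 / 1 4 3 5 8 9 7 6 2 / 5 3 2 1 7 4 9 8 6 / 8 6 4 9 5 3 2 1 7 / 9 7 1 2 6 8 5 3 4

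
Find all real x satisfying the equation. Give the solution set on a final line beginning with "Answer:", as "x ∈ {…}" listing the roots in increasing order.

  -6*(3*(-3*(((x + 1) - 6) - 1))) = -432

Step 1. [-6*(3*(-3*(((x + 1) - 6) - 1))) = -432] divide by the outer -6 ⇒ div: 3*(-3*(((x + 1) - 6) - 1)) = 72.
Step 2. [3*(-3*(((x + 1) - 6) - 1)) = 72] LHS = 3·(…); ÷3 both sides, so div: -3*(((x + 1) - 6) - 1) = 24.
Step 3. [-3*(((x + 1) - 6) - 1) = 24] LHS = -3·(…); ÷-3 both sides. So div: ((x + 1) - 6) - 1 = -8.
Step 4. [((x + 1) - 6) - 1 = -8] peel the -1: add 1 from each side, so sub: (x + 1) - 6 = -7.
Step 5. [(x + 1) - 6 = -7] the outer -6 inverts by adding 6. So sub: x + 1 = -1.
Step 6. [x + 1 = -1] +1 is outermost — subtract 1 both sides. So sub: x = -2.

Answer: x ∈ {-2}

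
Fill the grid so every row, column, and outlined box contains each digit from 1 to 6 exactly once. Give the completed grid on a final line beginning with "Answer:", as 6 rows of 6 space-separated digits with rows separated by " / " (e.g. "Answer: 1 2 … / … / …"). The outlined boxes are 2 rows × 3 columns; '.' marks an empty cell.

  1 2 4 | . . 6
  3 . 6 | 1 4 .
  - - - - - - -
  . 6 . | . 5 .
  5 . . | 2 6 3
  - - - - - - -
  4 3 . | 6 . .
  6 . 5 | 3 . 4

Step 1. [r5c3∈{1,2}] in box 5, 2 fits only at r5c3. So r5c3=2.
Step 2. [r6c2∈{1}] only 1 remains possible at r6c2 ⇒ r6c2=1.
Step 3. [r3c6∈{1}] r3c6 is down to just 1. So r3c6=1.
Step 4. [r1c4∈{5}] only 5 remains possible at r1c4, so r1c4=5.
Step 5. [r4c3∈{1}] r4c3 has the single candidate 1 ⇒ r4c3=1.
Step 6. [r5c5∈{1}] nothing but 1 survives at r5c5 ⇒ r5c5=1.
Step 7. [r5c6∈{5}] r5c6 is down to just 5, so r5c6=5.
Step 8. [r2c2∈{5}] nothing but 5 survives at r2c2. So r2c2=5.
Step 9. [r1c5∈{3}] only 3 remains possible at r1c5. So r1c5=3.
Step 10. [r4c2∈{4}] only 4 remains possible at r4c2 ⇒ r4c2=4.
Step 11. [r2c6∈{2}] r2c6 is down to just 2. So r2c6=2.
Step 12. [r3c3∈{3}] r3c3 is down to just 3 ⇒ r3c3=3.
Step 13. [r3c1∈{2}] r3c1 has the single candidate 2. So r3c1=2.
Step 14. [r6c5∈{2}] r6c5's peers cover all but 2. So r6c5=2.
Step 15. [r3c4∈{4}] r3c4's peers cover all but 4. So r3c4=4.

Answer: 1 2 4 5 3 6 / 3 5 6 1 4 2 / 2 6 3 4 5 1 / 5 4 1 2 6 3 / 4 3 2 6 1 5 / 6 1 5 3 2 4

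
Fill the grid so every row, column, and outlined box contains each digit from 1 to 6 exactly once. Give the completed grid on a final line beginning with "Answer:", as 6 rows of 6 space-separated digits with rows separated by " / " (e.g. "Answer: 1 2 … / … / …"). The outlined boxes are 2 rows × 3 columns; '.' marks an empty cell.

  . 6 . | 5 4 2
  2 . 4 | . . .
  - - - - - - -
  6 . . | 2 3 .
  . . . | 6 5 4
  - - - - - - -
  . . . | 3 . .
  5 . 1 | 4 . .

Step 1. [r6c6∈{6}] r6c6 is down to just 6, so r6c6=6.
Step 2. [r2c2∈{1,3,5}] across row 2, 5 lands solely at r2c2, so r2c2=5.
Step 3. [r3c6∈{1}] r3c6 has the single candidate 1, so r3c6=1.
Step 4. [r4c2∈{1,2,3}] col 2 places 1 nowhere but r4c2 ⇒ r4c2=1.
Step 5. [r1c3∈{3}] r1c3's peers cover all but 3, so r1c3=3.
Step 6. [r6c5∈{2}] nothing but 2 survives at r6c5. So r6c5=2.
Step 7. [r5c2∈{2,4}] 2 has one home in col 2: r5c2. So r5c2=2.
Step 8. [r2c5∈{1,6}] r2c5 is the only open cell in row 2 admitting 6. So r2c5=6.
Step 9. [r3c2∈{4}] r3c2 has the single candidate 4 ⇒ r3c2=4.
Step 10. [r5c6∈{5}] nothing but 5 survives at r5c6 ⇒ r5c6=5.
Step 11. [r5c3∈{6}] r5c3 has the single candidate 6 ⇒ r5c3=6.
Step 12. [r1c1∈{1}] r1c1 is down to just 1. So r1c1=1.
Step 13. [r4c1∈{3}] only 3 remains possible at r4c1, so r4c1=3.
Step 14. [r5c5∈{1}] nothing but 1 survives at r5c5, so r5c5=1.
Step 15. [r5c1∈{4}] r5c1's peers cover all but 4, so r5c1=4.
Step 16. [r2c4∈{1}] r2c4 has the single candidate 1. So r2c4=1.
Step 17. [r4c3∈{2}] r4c3 is down to just 2, so r4c3=2.
Step 18. [r2c6∈{3}] r2c6's peers cover all but 3. So r2c6=3.
Step 19. [r6c2∈{3}] r6c2 has the single candidate 3. So r6c2=3.
Step 20. [r3c3∈{5}] r3c3 has the single candidate 5. So r3c3=5.

Answer: 1 6 3 5 4 2 / 2 5 4 1 6 3 / 6 4 5 2 3 1 / 3 1 2 6 5 4 / 4 2 6 3 1 5 / 5 3 1 4 2 6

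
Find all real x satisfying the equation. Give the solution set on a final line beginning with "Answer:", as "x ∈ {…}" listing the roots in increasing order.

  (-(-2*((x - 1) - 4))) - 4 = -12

Step 1. [(-(-2*((x - 1) - 4))) - 4 = -12] peel the -4: add 4 from each side ⇒ sub: -(-2*((x - 1) - 4)) = -8.
Step 2. [-(-2*((x - 1) - 4)) = -8] leading − — multiply by −1 ⇒ neg: -2*((x - 1) - 4) = 8.
Step 3. [-2*((x - 1) - 4) = 8] -2 out front; divide by -2 ⇒ div: (x - 1) - 4 = -4.
Step 4. [(x - 1) - 4 = -4] 4 comes off first (add 4). So sub: x - 1 = 0.
Step 5. [x - 1 = 0] the outer -1 inverts by adding 1 ⇒ sub: x = 1.

Answer: x ∈ {1}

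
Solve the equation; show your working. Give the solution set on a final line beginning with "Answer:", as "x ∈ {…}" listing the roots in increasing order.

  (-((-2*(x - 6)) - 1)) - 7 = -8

Step 1. [(-((-2*(x - 6)) - 1)) - 7 = -8] the outer -7 inverts by adding 7, so sub: -((-2*(x - 6)) - 1) = -1.
Step 2. [-((-2*(x - 6)) - 1) = -1] LHS negated; negate both sides ⇒ neg: (-2*(x - 6)) - 1 = 1.
Step 3. [(-2*(x - 6)) - 1 = 1] peel the -1: add 1 from each side. So sub: -2*(x - 6) = 2.
Step 4. [-2*(x - 6) = 2] -2 out front; divide by -2, so div: x - 6 = -1.
Step 5. [x - 6 = -1] -6 is outermost — add 6 both sides. So sub: x = 5.

Answer: x ∈ {5}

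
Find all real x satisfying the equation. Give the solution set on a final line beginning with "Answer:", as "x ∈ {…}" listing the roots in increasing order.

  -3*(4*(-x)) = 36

Step 1. [-3*(4*(-x)) = 36] -3·(inner) — divide through by -3 ⇒ div: 4*(-x) = -12.
Step 2. [4*(-x) = -12] 4·(inner) — divide through by 4. So div: -x = -3.
Step 3. [-x = -3] leading − — multiply by −1. So neg: x = 3.

Answer: x ∈ {3}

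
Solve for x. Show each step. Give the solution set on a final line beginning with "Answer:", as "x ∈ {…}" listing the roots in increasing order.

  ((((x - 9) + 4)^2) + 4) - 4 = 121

Step 1. [((((x - 9) + 4)^2) + 4) - 4 = 121] peel the -4: add 4 from each side. So sub: (((x - 9) + 4)^2) + 4 = 125.
Step 2. [(((x - 9) + 4)^2) + 4 = 125] 4 comes off first (subtract 4), so sub: ((x - 9) + 4)^2 = 121.
Step 3. [((x - 9) + 4)^2 = 121] LHS squared, RHS 121 ≥ 0: apply √ (±) ⇒ sqrt: (x - 9) + 4 = 11 or -11.
Step 4. [(x - 9) + 4 = 11 or -11] the outer +4 inverts by subtracting 4 ⇒ sub: x - 9 = 7 or -15.
Step 5. [x - 9 = 7 or -15] the outer -9 inverts by adding 9, so sub: x = 16 or -6.

Answer: x ∈ {-6, 16}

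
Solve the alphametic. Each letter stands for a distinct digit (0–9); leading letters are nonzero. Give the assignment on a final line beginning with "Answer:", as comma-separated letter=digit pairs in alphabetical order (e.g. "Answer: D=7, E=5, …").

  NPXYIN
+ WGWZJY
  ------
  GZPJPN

Step 1. [col 1: N + Y ≡ N (mod 10)] column 1: given nothing yet, carry-in 0, and all letters distinct, none taken yet, N+Y≡N (mod 10) forces Y=0. So Y=0.
Step 2. [col 1: N + Y ≡ N (mod 10)] several values work for N in column 1 (N + Y ≡ N (mod 10), carry-in 0); try N=2, so N=2.
Step 3. [col 2: I + J ≡ P (mod 10)] column 2 (I + J ≡ P (mod 10), carry-in 0) doesn't pin P yet; pick P=5 and continue. So P=5.
Step 4. [col 2: I + J ≡ P (mod 10)] column 2 (I + J ≡ P (mod 10), carry-in 0) doesn't pin J yet; pick J=9 and continue. So J=9.
Step 5. [col 2: I + J ≡ P (mod 10)] in column 2 we have I+J≡P with carry-in 0; given J=9, P=5 and digits 0,2,5,9 already taken and all letters distinct, that pins I to 6. So I=6.
Step 6. [col 3: Y + Z ≡ J (mod 10)] column 3 reads Y+Z+carry(1)=J with Y=0, J=9; with digits 0,2,5,6,9 already taken and all letters distinct, the only value for Z is 8 ⇒ Z=8.
Step 7. [col 4: X + W ≡ P (mod 10)] column 4 (X + W ≡ P (mod 10), carry-in 0) doesn't pin W yet; pick W=1 and continue. So W=1.
Step 8. [col 4: X + W ≡ P (mod 10)] column 4 reads X+W+carry(0)=P with W=1, P=5; with digits 0,1,2,5,6,8,9 already taken and all letters distinct, the only value for X is 4. So X=4.
Step 9. [col 5: P + G ≡ Z (mod 10)] from column 5 (P=5, Z=8, carry-in 0, digits 0,1,2,4,5,6,8,9 already taken and all letters distinct): G must equal 3, so G=3.

Answer: G=3, I=6, J=9, N=2, P=5, W=1, X=4, Y=0, Z=8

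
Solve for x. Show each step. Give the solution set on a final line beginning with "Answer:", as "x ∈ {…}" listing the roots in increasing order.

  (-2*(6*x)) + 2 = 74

Step 1. [(-2*(6*x)) + 2 = 74] -2 | LHS and -2 | 74: pull -2 out ⇒ factor: (6*x) - 1 = -37.
Step 2. [(6*x) - 1 = -37] -1 is outermost — add 1 both sides. So sub: 6*x = -36.
Step 3. [6*x = -36] leading coefficient 6: divide by 6, so div: x = -6.

Answer: x ∈ {-6}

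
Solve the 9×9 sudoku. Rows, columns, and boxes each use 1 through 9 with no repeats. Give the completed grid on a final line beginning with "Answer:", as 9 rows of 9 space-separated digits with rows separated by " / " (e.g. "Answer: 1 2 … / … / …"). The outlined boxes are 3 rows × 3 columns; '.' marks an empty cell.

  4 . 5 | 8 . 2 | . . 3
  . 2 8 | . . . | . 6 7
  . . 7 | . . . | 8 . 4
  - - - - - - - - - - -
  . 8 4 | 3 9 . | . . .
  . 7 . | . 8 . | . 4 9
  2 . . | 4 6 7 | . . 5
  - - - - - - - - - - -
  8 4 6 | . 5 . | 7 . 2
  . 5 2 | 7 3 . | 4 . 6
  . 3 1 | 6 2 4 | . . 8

Step 1. [r3c5∈{1}] only 1 remains possible at r3c5, so r3c5=1.
Step 2. [r4c9∈{1}] r4c9 is down to just 1 ⇒ r4c9=1.
Step 3. [r8c1∈{9}] r8c1 is down to just 9. So r8c1=9.
Step 4. [r3c6∈{3,5,6,9}] in col 6, 6 fits only at r3c6 ⇒ r3c6=6.
Step 5. [r4c6∈{5}] r4c6's peers cover all but 5. So r4c6=5.
Step 6. [r3c2∈{9}] r3c2 has the single candidate 9, so r3c2=9.
Step 7. [r5c6∈{1}] r5c6 is down to just 1, so r5c6=1.
Step 8. [r6c7∈{3}] r6c7 is down to just 3. So r6c7=3.
Step 9. [r7c6∈{9}] only 9 remains possible at r7c6 ⇒ r7c6=9.
Step 10. [r2c1∈{1,3}] col 1 places 1 nowhere but r2c1 ⇒ r2c1=1.
Step 11. [r1c7∈{1,9}] across col 7, 1 lands solely at r1c7 ⇒ r1c7=1.
Step 12. [r3c8∈{2,5}] in row 3, 2 fits only at r3c8, so r3c8=2.
Step 13. [r2c7∈{5,9}] 5 has one home in box 3: r2c7 ⇒ r2c7=5.
Step 14. [r4c1∈{6}] r4c1 is down to just 6 ⇒ r4c1=6.
Step 15. [r7c8∈{1,3}] row 7 places 3 nowhere but r7c8. So r7c8=3.
Step 16. [r4c7∈{2}] r4c7's peers cover all but 2. So r4c7=2.
Step 17. [r9c8∈{5,9}] in row 9, 5 fits only at r9c8. So r9c8=5.
Step 18. [r5c1∈{3,5}] across row 5, 5 lands solely at r5c1. So r5c1=5.
Step 19. [r6c8∈{8}] r6c8 has the single candidate 8. So r6c8=8.
Step 20. [r5c7∈{6}] only 6 remains possible at r5c7 ⇒ r5c7=6.
Step 21. [r8c8∈{1}] nothing but 1 survives at r8c8 ⇒ r8c8=1.
Step 22. [r3c4∈{5}] r3c4 is down to just 5. So r3c4=5.
Step 23. [r5c4∈{2}] r5c4's peers cover all but 2. So r5c4=2.
Step 24. [r8c6∈{8}] r8c6 has the single candidate 8, so r8c6=8.
Step 25. [r5c3∈{3}] r5c3 has the single candidate 3 ⇒ r5c3=3.
Step 26. [r3c1∈{3}] r3c1 is down to just 3, so r3c1=3.
Step 27. [r9c7∈{9}] r9c7 has the single candidate 9, so r9c7=9.
Step 28. [r2c5∈{4}] only 4 remains possible at r2c5, so r2c5=4.
Step 29. [r4c8∈{7}] r4c8 has the single candidate 7, so r4c8=7.
Step 30. [r1c2∈{6}] nothing but 6 survives at r1c2, so r1c2=6.
Step 31. [r2c6∈{3}] r2c6 is down to just 3. So r2c6=3.
Step 32. [r2c4∈{9}] only 9 remains possible at r2c4. So r2c4=9.
Step 33. [r9c1∈{7}] r9c1's peers cover all but 7, so r9c1=7.
Step 34. [r1c8∈{9}] r1c8's peers cover all but 9, so r1c8=9.
Step 35. [r6c2∈{1}] r6c2 has the single candidate 1. So r6c2=1.
Step 36. [r7c4∈{1}] r7c4 has the single candidate 1 ⇒ r7c4=1.
Step 37. [r6c3∈{9}] nothing but 9 survives at r6c3, so r6c3=9.
Step 38. [r1c5∈{7}] r1c5 has the single candidate 7, so r1c5=7.

Answer: 4 6 5 8 7 2 1 9 3 / 1 2 8 9 4 3 5 6 7 / 3 9 7 5 1 6 8 2 4 / 6 8 4 3 9 5 2 7 1 / 5 7 3 2 8 1 6 4 9 / 2 1 9 4 6 7 3 8 5 / 8 4 6 1 5 9 7 3 2 / 9 5 2 7 3 8 4 1 6 / 7 3 1 6 2 4 9 5 8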